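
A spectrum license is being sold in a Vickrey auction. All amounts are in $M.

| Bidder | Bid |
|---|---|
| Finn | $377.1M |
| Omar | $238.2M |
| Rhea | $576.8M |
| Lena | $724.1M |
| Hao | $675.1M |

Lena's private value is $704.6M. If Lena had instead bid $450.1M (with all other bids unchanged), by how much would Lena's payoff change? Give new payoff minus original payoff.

−$29.5M

The highest bid among the other bidders is $675.1M; Lena's bid doesn't change that.
Original bid $724.1M: Lena is highest, pays the top rival bid $675.1M; payoff $704.6M − $675.1M = $29.5M.
Alternative bid $450.1M: Lena is not highest (top rival bid is $675.1M); payoff $0M.
Change in payoff = $0M − ($29.5M) = −$29.5M.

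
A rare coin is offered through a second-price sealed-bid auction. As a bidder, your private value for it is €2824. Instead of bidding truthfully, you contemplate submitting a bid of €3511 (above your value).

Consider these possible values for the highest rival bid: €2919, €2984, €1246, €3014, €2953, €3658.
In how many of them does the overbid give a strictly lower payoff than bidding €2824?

The deviation hurts exactly when the highest competing bid lies strictly between €2824 and €3511 — overbidding then wins at a price above your value.
€2919: inside the interval → strictly worse (loss €95).
€2984: inside the interval → strictly worse (loss €160).
€1246: below both → same outcome either way.
€3014: inside the interval → strictly worse (loss €190).
€2953: inside the interval → strictly worse (loss €129).
€3658: above both → same outcome either way.
Count: 4.

4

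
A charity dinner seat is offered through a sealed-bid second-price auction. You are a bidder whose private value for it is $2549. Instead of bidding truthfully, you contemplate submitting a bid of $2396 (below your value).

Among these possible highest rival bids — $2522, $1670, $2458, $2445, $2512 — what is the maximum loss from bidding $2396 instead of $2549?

$2522: truthful gives $27, deviation gives $0 → loss $27.
$1670: same outcome either way → loss $0.
$2458: truthful gives $91, deviation gives $0 → loss $91.
$2445: truthful gives $104, deviation gives $0 → loss $104.
$2512: truthful gives $37, deviation gives $0 → loss $37.
Maximum loss: $104.

$104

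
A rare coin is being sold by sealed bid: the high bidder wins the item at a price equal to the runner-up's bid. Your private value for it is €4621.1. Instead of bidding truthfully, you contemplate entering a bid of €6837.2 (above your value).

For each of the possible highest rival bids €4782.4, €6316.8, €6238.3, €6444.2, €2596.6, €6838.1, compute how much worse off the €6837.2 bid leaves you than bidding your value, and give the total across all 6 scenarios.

The deviation costs you only when the competing bid falls strictly between €4621.1 and €6837.2; elsewhere both bids give the same outcome.
€4782.4: truthful payoff €0, deviation payoff −€161.3 → loss €161.3.
€6316.8: truthful payoff €0, deviation payoff −€1695.7 → loss €1695.7.
€6238.3: truthful payoff €0, deviation payoff −€1617.2 → loss €1617.2.
€6444.2: truthful payoff €0, deviation payoff −€1823.1 → loss €1823.1.
€2596.6: outcomes coincide → loss €0.
€6838.1: outcomes coincide → loss €0.
Total loss = €161.3 + €1695.7 + €1617.2 + €1823.1 = €5297.3.
Because the price is fixed by the runner-up's bid, deviating from your value can only change a good outcome into a bad one — never the reverse.

€5297.3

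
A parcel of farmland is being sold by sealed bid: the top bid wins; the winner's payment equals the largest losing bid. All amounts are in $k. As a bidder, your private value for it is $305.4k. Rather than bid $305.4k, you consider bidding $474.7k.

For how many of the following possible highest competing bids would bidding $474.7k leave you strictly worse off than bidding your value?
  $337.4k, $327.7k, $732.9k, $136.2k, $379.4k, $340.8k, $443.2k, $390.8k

The deviation hurts exactly when the highest competing bid lies strictly between $305.4k and $474.7k — overbidding then wins at a price above your value.
$337.4k: inside the interval → strictly worse (loss $32k).
$327.7k: inside the interval → strictly worse (loss $22.3k).
$732.9k: above both → same outcome either way.
$136.2k: below both → same outcome either way.
$379.4k: inside the interval → strictly worse (loss $74k).
$340.8k: inside the interval → strictly worse (loss $35.4k).
$443.2k: inside the interval → strictly worse (loss $137.8k).
$390.8k: inside the interval → strictly worse (loss $85.4k).
Count: 6.

6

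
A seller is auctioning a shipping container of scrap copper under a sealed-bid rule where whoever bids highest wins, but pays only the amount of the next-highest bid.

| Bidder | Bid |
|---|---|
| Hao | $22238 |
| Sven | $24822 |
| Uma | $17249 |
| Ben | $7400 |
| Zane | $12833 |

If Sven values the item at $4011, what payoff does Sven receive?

−$18227

Highest bid: Sven at $24822, so Sven wins.
Second-highest bid: Hao at $22238 — that is the price the winner pays.
Sven's payoff = value − price = $4011 − $22238 = −$18227.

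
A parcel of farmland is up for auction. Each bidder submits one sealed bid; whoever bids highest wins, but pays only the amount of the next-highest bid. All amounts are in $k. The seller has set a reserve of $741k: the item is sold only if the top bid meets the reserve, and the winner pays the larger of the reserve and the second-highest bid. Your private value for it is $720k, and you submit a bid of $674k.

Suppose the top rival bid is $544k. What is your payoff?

Your bid $674k is the highest bid but falls below the reserve $741k, so the item goes unsold. Payoff $0k.

$0k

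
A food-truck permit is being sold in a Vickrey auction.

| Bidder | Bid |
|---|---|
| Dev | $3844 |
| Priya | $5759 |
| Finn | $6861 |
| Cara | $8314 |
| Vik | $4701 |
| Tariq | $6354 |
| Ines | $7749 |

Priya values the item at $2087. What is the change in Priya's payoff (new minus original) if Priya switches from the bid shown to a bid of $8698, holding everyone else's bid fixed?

The highest bid among the other bidders is $8314; Priya's bid doesn't change that.
Original bid $5759: Priya is not highest (top rival bid is $8314); payoff $0.
Alternative bid $8698: Priya is highest, pays the top rival bid $8314; payoff $2087 − $8314 = −$6227.
Change in payoff = −$6227 − ($0) = −$6227.

−$6227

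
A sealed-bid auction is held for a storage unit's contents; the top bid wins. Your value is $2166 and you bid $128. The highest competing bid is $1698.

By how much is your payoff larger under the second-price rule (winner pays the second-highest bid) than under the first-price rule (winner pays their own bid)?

Your bid $128 is below $1698, so you lose under either rule.
Payoff is $0 in both cases; difference = $0.

$0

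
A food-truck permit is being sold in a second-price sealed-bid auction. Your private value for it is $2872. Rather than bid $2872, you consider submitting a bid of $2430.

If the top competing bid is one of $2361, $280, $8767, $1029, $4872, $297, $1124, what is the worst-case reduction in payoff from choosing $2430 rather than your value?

$0

$2361: same outcome either way → loss $0.
$280: same outcome either way → loss $0.
$8767: same outcome either way → loss $0.
$1029: same outcome either way → loss $0.
$4872: same outcome either way → loss $0.
$297: same outcome either way → loss $0.
$1124: same outcome either way → loss $0.
Maximum loss: $0.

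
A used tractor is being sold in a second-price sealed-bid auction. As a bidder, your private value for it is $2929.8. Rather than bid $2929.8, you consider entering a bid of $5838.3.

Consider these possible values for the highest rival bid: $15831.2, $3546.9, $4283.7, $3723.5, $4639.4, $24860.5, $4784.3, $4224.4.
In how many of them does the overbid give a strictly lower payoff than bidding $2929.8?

6

The deviation hurts exactly when the highest competing bid lies strictly between $2929.8 and $5838.3 — overbidding then wins at a price above your value.
$15831.2: above both → same outcome either way.
$3546.9: inside the interval → strictly worse (loss $617.1).
$4283.7: inside the interval → strictly worse (loss $1353.9).
$3723.5: inside the interval → strictly worse (loss $793.7).
$4639.4: inside the interval → strictly worse (loss $1709.6).
$24860.5: above both → same outcome either way.
$4784.3: inside the interval → strictly worse (loss $1854.5).
$4224.4: inside the interval → strictly worse (loss $1294.6).
Count: 6.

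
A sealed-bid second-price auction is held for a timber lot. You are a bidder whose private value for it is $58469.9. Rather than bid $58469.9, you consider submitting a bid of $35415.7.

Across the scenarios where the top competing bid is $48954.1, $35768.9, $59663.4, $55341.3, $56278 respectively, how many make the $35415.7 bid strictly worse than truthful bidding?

4

The deviation hurts exactly when the highest competing bid lies strictly between $35415.7 and $58469.9 — underbidding then forfeits a profitable win.
$48954.1: inside the interval → strictly worse (loss $9515.8).
$35768.9: inside the interval → strictly worse (loss $22701).
$59663.4: above both → same outcome either way.
$55341.3: inside the interval → strictly worse (loss $3128.6).
$56278: inside the interval → strictly worse (loss $2191.9).
Count: 4.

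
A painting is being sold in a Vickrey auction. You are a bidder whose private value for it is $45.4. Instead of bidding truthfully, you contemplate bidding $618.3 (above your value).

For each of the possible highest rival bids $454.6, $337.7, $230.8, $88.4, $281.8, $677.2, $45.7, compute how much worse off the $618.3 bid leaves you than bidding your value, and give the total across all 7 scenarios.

$1166.6

The deviation costs you only when the competing bid falls strictly between $45.4 and $618.3; elsewhere both bids give the same outcome.
$454.6: truthful payoff $0, deviation payoff −$409.2 → loss $409.2.
$337.7: truthful payoff $0, deviation payoff −$292.3 → loss $292.3.
$230.8: truthful payoff $0, deviation payoff −$185.4 → loss $185.4.
$88.4: truthful payoff $0, deviation payoff −$43 → loss $43.
$281.8: truthful payoff $0, deviation payoff −$236.4 → loss $236.4.
$677.2: outcomes coincide → loss $0.
$45.7: truthful payoff $0, deviation payoff −$0.3 → loss $0.3.
Total loss = $409.2 + $292.3 + $185.4 + $43 + $236.4 + $0.3 = $1166.6.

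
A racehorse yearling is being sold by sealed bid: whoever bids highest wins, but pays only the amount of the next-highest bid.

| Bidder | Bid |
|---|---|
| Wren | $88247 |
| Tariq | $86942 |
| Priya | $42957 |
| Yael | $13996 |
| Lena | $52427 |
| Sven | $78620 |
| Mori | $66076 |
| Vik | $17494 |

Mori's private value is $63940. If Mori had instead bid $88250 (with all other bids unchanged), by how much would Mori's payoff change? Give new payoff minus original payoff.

The highest bid among the other bidders is $88247; Mori's bid doesn't change that.
Original bid $66076: Mori is not highest (top rival bid is $88247); payoff $0.
Alternative bid $88250: Mori is highest, pays the top rival bid $88247; payoff $63940 − $88247 = −$24307.
Change in payoff = −$24307 − ($0) = −$24307.

−$24307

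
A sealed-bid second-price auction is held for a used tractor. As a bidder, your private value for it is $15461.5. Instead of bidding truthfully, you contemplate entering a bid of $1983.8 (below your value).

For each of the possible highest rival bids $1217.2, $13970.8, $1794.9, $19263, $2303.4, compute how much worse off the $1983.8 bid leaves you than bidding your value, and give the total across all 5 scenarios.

$14648.8

The deviation costs you only when the competing bid falls strictly between $1983.8 and $15461.5; elsewhere both bids give the same outcome.
$1217.2: outcomes coincide → loss $0.
$13970.8: truthful payoff $1490.7, deviation payoff $0 → loss $1490.7.
$1794.9: outcomes coincide → loss $0.
$19263: outcomes coincide → loss $0.
$2303.4: truthful payoff $13158.1, deviation payoff $0 → loss $13158.1.
Total loss = $1490.7 + $13158.1 = $14648.8.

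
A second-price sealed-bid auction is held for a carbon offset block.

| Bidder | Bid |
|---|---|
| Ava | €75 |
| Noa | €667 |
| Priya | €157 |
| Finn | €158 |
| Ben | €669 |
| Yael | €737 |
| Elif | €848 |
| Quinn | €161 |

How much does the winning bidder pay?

€737

Highest bid: Elif at €848, so Elif wins.
Second-highest bid: Yael at €737 — that is the price the winner pays.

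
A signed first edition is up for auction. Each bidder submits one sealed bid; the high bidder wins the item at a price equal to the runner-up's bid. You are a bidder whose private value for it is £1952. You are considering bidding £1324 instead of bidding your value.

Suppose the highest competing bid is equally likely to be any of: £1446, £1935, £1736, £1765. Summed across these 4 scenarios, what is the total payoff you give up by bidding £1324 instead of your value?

£926

The deviation costs you only when the competing bid falls strictly between £1324 and £1952; elsewhere both bids give the same outcome.
£1446: truthful payoff £506, deviation payoff £0 → loss £506.
£1935: truthful payoff £17, deviation payoff £0 → loss £17.
£1736: truthful payoff £216, deviation payoff £0 → loss £216.
£1765: truthful payoff £187, deviation payoff £0 → loss £187.
Total loss = £506 + £17 + £216 + £187 = £926.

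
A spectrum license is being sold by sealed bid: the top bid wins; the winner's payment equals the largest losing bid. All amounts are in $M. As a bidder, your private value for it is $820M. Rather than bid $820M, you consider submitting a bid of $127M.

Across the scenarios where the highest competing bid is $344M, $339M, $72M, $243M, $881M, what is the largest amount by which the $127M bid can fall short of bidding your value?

$577M

$344M: truthful gives $476M, deviation gives $0M → loss $476M.
$339M: truthful gives $481M, deviation gives $0M → loss $481M.
$72M: same outcome either way → loss $0M.
$243M: truthful gives $577M, deviation gives $0M → loss $577M.
$881M: same outcome either way → loss $0M.
Maximum loss: $577M.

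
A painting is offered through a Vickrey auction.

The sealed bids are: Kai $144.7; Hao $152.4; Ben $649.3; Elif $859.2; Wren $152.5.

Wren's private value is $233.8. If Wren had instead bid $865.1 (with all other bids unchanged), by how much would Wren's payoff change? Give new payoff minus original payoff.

−$625.4

The highest bid among the other bidders is $859.2; Wren's bid doesn't change that.
Original bid $152.5: Wren is not highest (top rival bid is $859.2); payoff $0.
Alternative bid $865.1: Wren is highest, pays the top rival bid $859.2; payoff $233.8 − $859.2 = −$625.4.
Change in payoff = −$625.4 − ($0) = −$625.4.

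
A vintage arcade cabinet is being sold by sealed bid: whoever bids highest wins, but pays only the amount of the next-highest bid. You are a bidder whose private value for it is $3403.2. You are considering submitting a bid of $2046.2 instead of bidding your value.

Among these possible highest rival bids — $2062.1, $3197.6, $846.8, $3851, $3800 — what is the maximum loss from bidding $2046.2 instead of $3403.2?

$1341.1

$2062.1: truthful gives $1341.1, deviation gives $0 → loss $1341.1.
$3197.6: truthful gives $205.6, deviation gives $0 → loss $205.6.
$846.8: same outcome either way → loss $0.
$3851: same outcome either way → loss $0.
$3800: same outcome either way → loss $0.
Maximum loss: $1341.1.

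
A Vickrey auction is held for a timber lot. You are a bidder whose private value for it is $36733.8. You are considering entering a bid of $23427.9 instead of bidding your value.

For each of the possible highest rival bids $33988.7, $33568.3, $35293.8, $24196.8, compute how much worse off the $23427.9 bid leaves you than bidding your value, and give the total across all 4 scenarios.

$19887.6

The deviation costs you only when the competing bid falls strictly between $23427.9 and $36733.8; elsewhere both bids give the same outcome.
$33988.7: truthful payoff $2745.1, deviation payoff $0 → loss $2745.1.
$33568.3: truthful payoff $3165.5, deviation payoff $0 → loss $3165.5.
$35293.8: truthful payoff $1440, deviation payoff $0 → loss $1440.
$24196.8: truthful payoff $12537, deviation payoff $0 → loss $12537.
Total loss = $2745.1 + $3165.5 + $1440 + $12537 = $19887.6.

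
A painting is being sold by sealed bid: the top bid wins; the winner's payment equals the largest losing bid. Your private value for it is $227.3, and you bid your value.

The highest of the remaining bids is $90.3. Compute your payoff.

$137

Your bid $227.3 exceeds the highest competing bid $90.3, so you win.
In a second-price auction the winner pays the second-highest bid, $90.3.
Payoff = value − price = $227.3 − $90.3 = $137.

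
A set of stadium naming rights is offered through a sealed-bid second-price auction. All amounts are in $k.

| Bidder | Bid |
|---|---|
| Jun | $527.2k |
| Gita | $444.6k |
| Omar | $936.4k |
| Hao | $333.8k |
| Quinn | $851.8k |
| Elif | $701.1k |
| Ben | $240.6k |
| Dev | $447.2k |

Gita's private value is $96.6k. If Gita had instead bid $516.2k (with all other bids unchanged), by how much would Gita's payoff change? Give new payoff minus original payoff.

The highest bid among the other bidders is $936.4k; Gita's bid doesn't change that.
Original bid $444.6k: Gita is not highest (top rival bid is $936.4k); payoff $0k.
Alternative bid $516.2k: Gita is not highest (top rival bid is $936.4k); payoff $0k.
Change in payoff = $0k − ($0k) = $0k.

$0k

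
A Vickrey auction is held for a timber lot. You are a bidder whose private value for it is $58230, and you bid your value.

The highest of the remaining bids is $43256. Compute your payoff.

$14974

Your bid $58230 exceeds the highest competing bid $43256, so you win.
In a second-price auction the winner pays the second-highest bid, $43256.
Payoff = value − price = $58230 − $43256 = $14974.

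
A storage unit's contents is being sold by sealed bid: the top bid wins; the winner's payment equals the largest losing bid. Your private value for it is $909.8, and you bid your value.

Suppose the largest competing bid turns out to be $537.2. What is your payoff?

$372.6

Your bid $909.8 exceeds the highest competing bid $537.2, so you win.
In a second-price auction the winner pays the second-highest bid, $537.2.
Payoff = value − price = $909.8 − $537.2 = $372.6.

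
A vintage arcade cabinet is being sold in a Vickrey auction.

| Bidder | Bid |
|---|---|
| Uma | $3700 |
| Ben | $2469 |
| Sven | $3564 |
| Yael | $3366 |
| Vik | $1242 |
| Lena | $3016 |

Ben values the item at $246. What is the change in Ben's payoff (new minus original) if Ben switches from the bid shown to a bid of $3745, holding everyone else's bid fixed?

The highest bid among the other bidders is $3700; Ben's bid doesn't change that.
Original bid $2469: Ben is not highest (top rival bid is $3700); payoff $0.
Alternative bid $3745: Ben is highest, pays the top rival bid $3700; payoff $246 − $3700 = −$3454.
Change in payoff = −$3454 − ($0) = −$3454.

−$3454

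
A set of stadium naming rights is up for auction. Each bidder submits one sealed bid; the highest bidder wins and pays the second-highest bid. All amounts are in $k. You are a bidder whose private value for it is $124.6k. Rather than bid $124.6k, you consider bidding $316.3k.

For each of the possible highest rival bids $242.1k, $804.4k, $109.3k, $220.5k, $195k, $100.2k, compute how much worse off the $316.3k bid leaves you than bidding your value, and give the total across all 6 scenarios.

$283.8k

The deviation costs you only when the competing bid falls strictly between $124.6k and $316.3k; elsewhere both bids give the same outcome.
$242.1k: truthful payoff $0k, deviation payoff −$117.5k → loss $117.5k.
$804.4k: outcomes coincide → loss $0k.
$109.3k: outcomes coincide → loss $0k.
$220.5k: truthful payoff $0k, deviation payoff −$95.9k → loss $95.9k.
$195k: truthful payoff $0k, deviation payoff −$70.4k → loss $70.4k.
$100.2k: outcomes coincide → loss $0k.
Total loss = $117.5k + $95.9k + $70.4k = $283.8k.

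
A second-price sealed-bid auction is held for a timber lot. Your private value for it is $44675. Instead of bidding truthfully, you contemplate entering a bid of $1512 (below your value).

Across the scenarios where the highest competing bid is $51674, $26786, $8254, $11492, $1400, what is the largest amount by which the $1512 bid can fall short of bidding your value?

$51674: same outcome either way → loss $0.
$26786: truthful gives $17889, deviation gives $0 → loss $17889.
$8254: truthful gives $36421, deviation gives $0 → loss $36421.
$11492: truthful gives $33183, deviation gives $0 → loss $33183.
$1400: same outcome either way → loss $0.
Maximum loss: $36421.

$36421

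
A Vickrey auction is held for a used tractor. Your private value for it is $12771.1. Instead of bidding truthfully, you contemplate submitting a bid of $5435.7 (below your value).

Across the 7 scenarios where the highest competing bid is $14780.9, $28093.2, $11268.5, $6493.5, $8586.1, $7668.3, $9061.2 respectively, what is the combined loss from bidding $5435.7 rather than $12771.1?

$20777.9

The deviation costs you only when the competing bid falls strictly between $5435.7 and $12771.1; elsewhere both bids give the same outcome.
$14780.9: outcomes coincide → loss $0.
$28093.2: outcomes coincide → loss $0.
$11268.5: truthful payoff $1502.6, deviation payoff $0 → loss $1502.6.
$6493.5: truthful payoff $6277.6, deviation payoff $0 → loss $6277.6.
$8586.1: truthful payoff $4185, deviation payoff $0 → loss $4185.
$7668.3: truthful payoff $5102.8, deviation payoff $0 → loss $5102.8.
$9061.2: truthful payoff $3709.9, deviation payoff $0 → loss $3709.9.
Total loss = $1502.6 + $6277.6 + $4185 + $5102.8 + $3709.9 = $20777.9.
In a second-price auction your bid sets only whether you win, not what you pay, so bidding your true value is weakly dominant.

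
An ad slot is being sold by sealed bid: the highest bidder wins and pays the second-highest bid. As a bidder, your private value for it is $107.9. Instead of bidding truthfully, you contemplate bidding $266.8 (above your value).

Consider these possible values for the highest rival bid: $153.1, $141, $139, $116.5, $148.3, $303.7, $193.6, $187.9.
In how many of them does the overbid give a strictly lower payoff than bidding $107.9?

The deviation hurts exactly when the highest competing bid lies strictly between $107.9 and $266.8 — overbidding then wins at a price above your value.
$153.1: inside the interval → strictly worse (loss $45.2).
$141: inside the interval → strictly worse (loss $33.1).
$139: inside the interval → strictly worse (loss $31.1).
$116.5: inside the interval → strictly worse (loss $8.6).
$148.3: inside the interval → strictly worse (loss $40.4).
$303.7: above both → same outcome either way.
$193.6: inside the interval → strictly worse (loss $85.7).
$187.9: inside the interval → strictly worse (loss $80).
Count: 7.

7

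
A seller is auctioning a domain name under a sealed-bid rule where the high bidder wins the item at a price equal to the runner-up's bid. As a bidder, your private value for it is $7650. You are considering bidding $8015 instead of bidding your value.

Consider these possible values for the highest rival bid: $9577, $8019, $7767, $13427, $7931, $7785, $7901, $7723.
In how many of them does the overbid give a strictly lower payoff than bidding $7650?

5

The deviation hurts exactly when the highest competing bid lies strictly between $7650 and $8015 — overbidding then wins at a price above your value.
$9577: above both → same outcome either way.
$8019: above both → same outcome either way.
$7767: inside the interval → strictly worse (loss $117).
$13427: above both → same outcome either way.
$7931: inside the interval → strictly worse (loss $281).
$7785: inside the interval → strictly worse (loss $135).
$7901: inside the interval → strictly worse (loss $251).
$7723: inside the interval → strictly worse (loss $73).
Count: 5.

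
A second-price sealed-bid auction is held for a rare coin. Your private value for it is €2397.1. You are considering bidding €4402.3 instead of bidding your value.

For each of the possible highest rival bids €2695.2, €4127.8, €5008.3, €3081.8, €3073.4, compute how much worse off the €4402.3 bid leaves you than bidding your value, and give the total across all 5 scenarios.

The deviation costs you only when the competing bid falls strictly between €2397.1 and €4402.3; elsewhere both bids give the same outcome.
€2695.2: truthful payoff €0, deviation payoff −€298.1 → loss €298.1.
€4127.8: truthful payoff €0, deviation payoff −€1730.7 → loss €1730.7.
€5008.3: outcomes coincide → loss €0.
€3081.8: truthful payoff €0, deviation payoff −€684.7 → loss €684.7.
€3073.4: truthful payoff €0, deviation payoff −€676.3 → loss €676.3.
Total loss = €298.1 + €1730.7 + €684.7 + €676.3 = €3389.8.
Truthful bidding weakly dominates here: raising your bid can only win items priced above your value, and lowering it can only forfeit items priced below.

€3389.8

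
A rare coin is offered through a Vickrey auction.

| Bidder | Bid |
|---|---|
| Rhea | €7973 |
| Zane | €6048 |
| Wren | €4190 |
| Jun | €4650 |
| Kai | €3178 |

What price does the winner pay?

€6048

Highest bid: Rhea at €7973, so Rhea wins.
Second-highest bid: Zane at €6048 — that is the price the winner pays.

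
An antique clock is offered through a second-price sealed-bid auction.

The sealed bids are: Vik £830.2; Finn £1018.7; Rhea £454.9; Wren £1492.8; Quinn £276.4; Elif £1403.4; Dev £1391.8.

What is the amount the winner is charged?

£1403.4

Highest bid: Wren at £1492.8, so Wren wins.
Second-highest bid: Elif at £1403.4 — that is the price the winner pays.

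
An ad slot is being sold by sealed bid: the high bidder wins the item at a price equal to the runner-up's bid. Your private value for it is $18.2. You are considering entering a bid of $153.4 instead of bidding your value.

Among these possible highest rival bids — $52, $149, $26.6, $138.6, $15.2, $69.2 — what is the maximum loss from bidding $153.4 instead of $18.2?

$52: truthful gives $0, deviation gives −$33.8 → loss $33.8.
$149: truthful gives $0, deviation gives −$130.8 → loss $130.8.
$26.6: truthful gives $0, deviation gives −$8.4 → loss $8.4.
$138.6: truthful gives $0, deviation gives −$120.4 → loss $120.4.
$15.2: same outcome either way → loss $0.
$69.2: truthful gives $0, deviation gives −$51 → loss $51.
Maximum loss: $130.8.

$130.8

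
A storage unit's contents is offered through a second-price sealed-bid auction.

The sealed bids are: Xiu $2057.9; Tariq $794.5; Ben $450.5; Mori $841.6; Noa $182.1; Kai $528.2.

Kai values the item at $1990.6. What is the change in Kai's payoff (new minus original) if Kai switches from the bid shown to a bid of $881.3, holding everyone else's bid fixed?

The highest bid among the other bidders is $2057.9; Kai's bid doesn't change that.
Original bid $528.2: Kai is not highest (top rival bid is $2057.9); payoff $0.
Alternative bid $881.3: Kai is not highest (top rival bid is $2057.9); payoff $0.
Change in payoff = $0 − ($0) = $0.

$0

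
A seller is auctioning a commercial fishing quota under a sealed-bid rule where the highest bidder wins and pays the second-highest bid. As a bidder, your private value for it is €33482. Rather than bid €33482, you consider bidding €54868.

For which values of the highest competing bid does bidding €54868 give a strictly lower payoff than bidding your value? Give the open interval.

(€33482, €54868)

If the competing bid is below €33482, both bids win at the same price — no difference.
If it is above €54868, both bids lose — no difference.
If it lies strictly between €33482 and €54868, bidding your value loses (payoff 0) while bidding €54868 wins at a price above your value (payoff negative).
So the deviation strictly hurts on the open interval (€33482, €54868).
In a second-price auction your bid sets only whether you win, not what you pay, so bidding your true value is weakly dominant.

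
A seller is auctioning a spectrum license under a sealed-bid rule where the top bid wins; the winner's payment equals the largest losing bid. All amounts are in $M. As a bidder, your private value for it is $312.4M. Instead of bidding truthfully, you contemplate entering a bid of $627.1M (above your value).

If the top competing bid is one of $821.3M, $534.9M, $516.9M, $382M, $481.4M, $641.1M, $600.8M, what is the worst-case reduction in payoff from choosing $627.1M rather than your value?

$288.4M

$821.3M: same outcome either way → loss $0M.
$534.9M: truthful gives $0M, deviation gives −$222.5M → loss $222.5M.
$516.9M: truthful gives $0M, deviation gives −$204.5M → loss $204.5M.
$382M: truthful gives $0M, deviation gives −$69.6M → loss $69.6M.
$481.4M: truthful gives $0M, deviation gives −$169M → loss $169M.
$641.1M: same outcome either way → loss $0M.
$600.8M: truthful gives $0M, deviation gives −$288.4M → loss $288.4M.
Maximum loss: $288.4M.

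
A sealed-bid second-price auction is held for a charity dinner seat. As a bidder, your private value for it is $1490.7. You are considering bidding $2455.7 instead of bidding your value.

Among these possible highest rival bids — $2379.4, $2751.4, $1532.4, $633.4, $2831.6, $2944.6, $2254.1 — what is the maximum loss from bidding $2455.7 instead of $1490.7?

$888.7

$2379.4: truthful gives $0, deviation gives −$888.7 → loss $888.7.
$2751.4: same outcome either way → loss $0.
$1532.4: truthful gives $0, deviation gives −$41.7 → loss $41.7.
$633.4: same outcome either way → loss $0.
$2831.6: same outcome either way → loss $0.
$2944.6: same outcome either way → loss $0.
$2254.1: truthful gives $0, deviation gives −$763.4 → loss $763.4.
Maximum loss: $888.7.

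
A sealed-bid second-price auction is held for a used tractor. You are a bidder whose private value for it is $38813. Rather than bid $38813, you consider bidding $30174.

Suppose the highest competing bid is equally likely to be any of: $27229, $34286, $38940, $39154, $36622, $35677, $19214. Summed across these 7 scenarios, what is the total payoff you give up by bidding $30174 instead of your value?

$9854

The deviation costs you only when the competing bid falls strictly between $30174 and $38813; elsewhere both bids give the same outcome.
$27229: outcomes coincide → loss $0.
$34286: truthful payoff $4527, deviation payoff $0 → loss $4527.
$38940: outcomes coincide → loss $0.
$39154: outcomes coincide → loss $0.
$36622: truthful payoff $2191, deviation payoff $0 → loss $2191.
$35677: truthful payoff $3136, deviation payoff $0 → loss $3136.
$19214: outcomes coincide → loss $0.
Total loss = $4527 + $2191 + $3136 = $9854.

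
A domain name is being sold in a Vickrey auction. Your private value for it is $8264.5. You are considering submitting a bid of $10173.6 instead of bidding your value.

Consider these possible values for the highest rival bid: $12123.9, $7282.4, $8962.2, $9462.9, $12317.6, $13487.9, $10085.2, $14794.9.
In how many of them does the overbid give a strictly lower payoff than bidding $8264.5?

3

The deviation hurts exactly when the highest competing bid lies strictly between $8264.5 and $10173.6 — overbidding then wins at a price above your value.
$12123.9: above both → same outcome either way.
$7282.4: below both → same outcome either way.
$8962.2: inside the interval → strictly worse (loss $697.7).
$9462.9: inside the interval → strictly worse (loss $1198.4).
$12317.6: above both → same outcome either way.
$13487.9: above both → same outcome either way.
$10085.2: inside the interval → strictly worse (loss $1820.7).
$14794.9: above both → same outcome either way.
Count: 3.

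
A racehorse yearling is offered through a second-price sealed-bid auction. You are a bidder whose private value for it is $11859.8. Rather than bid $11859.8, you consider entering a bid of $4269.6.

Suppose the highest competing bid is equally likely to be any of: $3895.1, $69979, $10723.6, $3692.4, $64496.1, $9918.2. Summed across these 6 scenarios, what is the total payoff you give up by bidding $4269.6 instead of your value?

$3077.8

The deviation costs you only when the competing bid falls strictly between $4269.6 and $11859.8; elsewhere both bids give the same outcome.
$3895.1: outcomes coincide → loss $0.
$69979: outcomes coincide → loss $0.
$10723.6: truthful payoff $1136.2, deviation payoff $0 → loss $1136.2.
$3692.4: outcomes coincide → loss $0.
$64496.1: outcomes coincide → loss $0.
$9918.2: truthful payoff $1941.6, deviation payoff $0 → loss $1941.6.
Total loss = $1136.2 + $1941.6 = $3077.8.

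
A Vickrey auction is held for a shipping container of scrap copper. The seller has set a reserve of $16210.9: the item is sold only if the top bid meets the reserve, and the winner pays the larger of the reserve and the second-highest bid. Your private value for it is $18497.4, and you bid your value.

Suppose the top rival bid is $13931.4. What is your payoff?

$2286.5

Your bid $18497.4 is the highest and exceeds the reserve.
Price = max(second-highest bid, reserve) = max($13931.4, $16210.9) = $16210.9.
Payoff = $18497.4 − $16210.9 = $2286.5.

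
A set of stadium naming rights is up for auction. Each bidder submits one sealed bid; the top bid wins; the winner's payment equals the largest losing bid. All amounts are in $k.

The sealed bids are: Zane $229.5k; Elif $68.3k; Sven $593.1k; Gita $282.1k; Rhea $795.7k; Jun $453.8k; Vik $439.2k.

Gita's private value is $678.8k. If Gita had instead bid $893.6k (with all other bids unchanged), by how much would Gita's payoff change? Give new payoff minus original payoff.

−$116.9k

The highest bid among the other bidders is $795.7k; Gita's bid doesn't change that.
Original bid $282.1k: Gita is not highest (top rival bid is $795.7k); payoff $0k.
Alternative bid $893.6k: Gita is highest, pays the top rival bid $795.7k; payoff $678.8k − $795.7k = −$116.9k.
Change in payoff = −$116.9k − ($0k) = −$116.9k.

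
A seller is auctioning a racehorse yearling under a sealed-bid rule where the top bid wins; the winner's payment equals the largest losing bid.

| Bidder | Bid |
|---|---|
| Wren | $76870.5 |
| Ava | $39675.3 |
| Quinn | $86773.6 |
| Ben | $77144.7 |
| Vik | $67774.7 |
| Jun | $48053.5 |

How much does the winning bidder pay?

Highest bid: Quinn at $86773.6, so Quinn wins.
Second-highest bid: Ben at $77144.7 — that is the price the winner pays.

$77144.7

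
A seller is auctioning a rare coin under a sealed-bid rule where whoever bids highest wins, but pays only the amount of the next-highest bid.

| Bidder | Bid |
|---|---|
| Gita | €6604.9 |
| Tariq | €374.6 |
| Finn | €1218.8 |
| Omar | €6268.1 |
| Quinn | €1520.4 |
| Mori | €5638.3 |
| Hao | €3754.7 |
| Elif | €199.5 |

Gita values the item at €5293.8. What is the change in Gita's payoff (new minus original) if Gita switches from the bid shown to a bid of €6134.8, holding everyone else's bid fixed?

€974.3

The highest bid among the other bidders is €6268.1; Gita's bid doesn't change that.
Original bid €6604.9: Gita is highest, pays the top rival bid €6268.1; payoff €5293.8 − €6268.1 = −€974.3.
Alternative bid €6134.8: Gita is not highest (top rival bid is €6268.1); payoff €0.
Change in payoff = €0 − (−€974.3) = €974.3.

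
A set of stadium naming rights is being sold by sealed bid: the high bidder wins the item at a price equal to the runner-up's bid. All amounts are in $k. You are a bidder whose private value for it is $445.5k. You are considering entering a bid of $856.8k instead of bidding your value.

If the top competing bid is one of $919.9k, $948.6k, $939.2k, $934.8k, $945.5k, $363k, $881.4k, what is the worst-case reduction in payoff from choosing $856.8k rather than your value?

$919.9k: same outcome either way → loss $0k.
$948.6k: same outcome either way → loss $0k.
$939.2k: same outcome either way → loss $0k.
$934.8k: same outcome either way → loss $0k.
$945.5k: same outcome either way → loss $0k.
$363k: same outcome either way → loss $0k.
$881.4k: same outcome either way → loss $0k.
Maximum loss: $0k.

$0k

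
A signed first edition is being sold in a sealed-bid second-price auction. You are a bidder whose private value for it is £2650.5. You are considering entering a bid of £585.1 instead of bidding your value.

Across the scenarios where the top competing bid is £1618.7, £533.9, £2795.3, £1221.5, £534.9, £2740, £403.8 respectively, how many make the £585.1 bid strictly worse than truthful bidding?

2

The deviation hurts exactly when the highest competing bid lies strictly between £585.1 and £2650.5 — underbidding then forfeits a profitable win.
£1618.7: inside the interval → strictly worse (loss £1031.8).
£533.9: below both → same outcome either way.
£2795.3: above both → same outcome either way.
£1221.5: inside the interval → strictly worse (loss £1429).
£534.9: below both → same outcome either way.
£2740: above both → same outcome either way.
£403.8: below both → same outcome either way.
Count: 2.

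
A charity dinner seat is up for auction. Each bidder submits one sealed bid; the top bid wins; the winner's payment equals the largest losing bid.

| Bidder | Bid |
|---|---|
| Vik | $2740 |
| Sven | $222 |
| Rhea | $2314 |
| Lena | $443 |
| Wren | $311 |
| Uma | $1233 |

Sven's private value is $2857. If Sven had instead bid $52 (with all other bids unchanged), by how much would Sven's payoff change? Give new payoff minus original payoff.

$0

The highest bid among the other bidders is $2740; Sven's bid doesn't change that.
Original bid $222: Sven is not highest (top rival bid is $2740); payoff $0.
Alternative bid $52: Sven is not highest (top rival bid is $2740); payoff $0.
Change in payoff = $0 − ($0) = $0.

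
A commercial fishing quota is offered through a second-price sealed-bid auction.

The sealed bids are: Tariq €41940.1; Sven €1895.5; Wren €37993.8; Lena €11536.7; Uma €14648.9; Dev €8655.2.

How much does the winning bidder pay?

€37993.8

Highest bid: Tariq at €41940.1, so Tariq wins.
Second-highest bid: Wren at €37993.8 — that is the price the winner pays.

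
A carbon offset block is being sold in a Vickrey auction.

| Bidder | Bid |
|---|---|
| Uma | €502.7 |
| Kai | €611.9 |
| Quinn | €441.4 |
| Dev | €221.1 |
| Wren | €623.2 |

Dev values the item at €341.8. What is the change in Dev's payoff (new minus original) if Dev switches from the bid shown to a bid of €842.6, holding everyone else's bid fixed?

−€281.4

The highest bid among the other bidders is €623.2; Dev's bid doesn't change that.
Original bid €221.1: Dev is not highest (top rival bid is €623.2); payoff €0.
Alternative bid €842.6: Dev is highest, pays the top rival bid €623.2; payoff €341.8 − €623.2 = −€281.4.
Change in payoff = −€281.4 − (€0) = −€281.4.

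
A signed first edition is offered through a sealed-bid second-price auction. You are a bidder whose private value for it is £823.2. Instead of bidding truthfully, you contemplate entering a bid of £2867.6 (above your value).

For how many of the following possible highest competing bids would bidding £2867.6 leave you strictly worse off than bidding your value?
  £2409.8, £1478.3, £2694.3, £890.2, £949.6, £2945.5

5

The deviation hurts exactly when the highest competing bid lies strictly between £823.2 and £2867.6 — overbidding then wins at a price above your value.
£2409.8: inside the interval → strictly worse (loss £1586.6).
£1478.3: inside the interval → strictly worse (loss £655.1).
£2694.3: inside the interval → strictly worse (loss £1871.1).
£890.2: inside the interval → strictly worse (loss £67).
£949.6: inside the interval → strictly worse (loss £126.4).
£2945.5: above both → same outcome either way.
Count: 5.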